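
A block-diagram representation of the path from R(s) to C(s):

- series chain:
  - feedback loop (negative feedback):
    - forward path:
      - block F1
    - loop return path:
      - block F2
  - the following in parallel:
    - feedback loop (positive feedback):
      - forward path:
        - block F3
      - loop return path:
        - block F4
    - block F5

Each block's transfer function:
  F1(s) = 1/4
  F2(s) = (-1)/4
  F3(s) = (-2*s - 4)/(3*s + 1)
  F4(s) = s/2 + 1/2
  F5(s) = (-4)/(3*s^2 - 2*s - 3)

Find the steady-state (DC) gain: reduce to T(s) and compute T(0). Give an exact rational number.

Step 1: close the feedback loop around F1, F2 gives 4/15
Step 2: reduce the feedback loop with forward F3 and return F4 gives (-2*s - 4)/(s^2 + 6*s + 3)
Step 3: add [F3/(1-F3*F4)], F5 (parallel) gives (-6*s^3 - 12*s^2 - 10*s)/(3*s^4 + 16*s^3 - 6*s^2 - 24*s - 9)
Step 4: cascade [F1/(1+F1*F2)], ([F3/(1-F3*F4)]+F5) gives (-24*s^3 - 48*s^2 - 40*s)/(45*s^4 + 240*s^3 - 90*s^2 - 360*s - 135)
Evaluating the step-4 result (the overall T(s)) at s = 0 gives T(0) = 0/(-135) = 0.

Hence the answer: 0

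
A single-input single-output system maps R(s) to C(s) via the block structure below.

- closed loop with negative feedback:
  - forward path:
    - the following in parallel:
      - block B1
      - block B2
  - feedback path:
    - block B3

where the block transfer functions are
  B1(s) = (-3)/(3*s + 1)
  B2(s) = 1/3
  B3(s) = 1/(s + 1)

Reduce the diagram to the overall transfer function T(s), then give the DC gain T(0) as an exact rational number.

Step 1: parallel reduction of B1, B2, giving (3*s - 8)/(9*s + 3)
Step 2: reduce the feedback loop with forward (B1+B2) and return B3, giving (3*s^2 - 5*s - 8)/(9*s^2 + 15*s - 5)
Step 2 gives the overall T(s). Then T(0) = -8/(-5) = 8/5.

Hence the answer: 8/5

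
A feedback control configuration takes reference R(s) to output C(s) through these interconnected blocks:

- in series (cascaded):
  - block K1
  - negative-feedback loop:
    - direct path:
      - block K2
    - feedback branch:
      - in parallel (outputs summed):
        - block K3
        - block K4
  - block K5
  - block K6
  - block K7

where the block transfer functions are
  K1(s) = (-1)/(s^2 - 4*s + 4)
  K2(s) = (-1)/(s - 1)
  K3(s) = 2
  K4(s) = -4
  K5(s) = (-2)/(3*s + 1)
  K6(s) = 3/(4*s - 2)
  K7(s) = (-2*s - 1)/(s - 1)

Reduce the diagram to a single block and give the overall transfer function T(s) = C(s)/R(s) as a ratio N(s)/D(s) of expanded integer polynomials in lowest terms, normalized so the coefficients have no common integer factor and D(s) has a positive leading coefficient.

First reduce the diagram to T(s).

Step 1. sum the parallel branches K3, K4: -2
Step 2. reduce the feedback loop with forward K2 and return (K3+K4): (-1)/(s + 1)
Step 3. reduce the series chain K1, [K2/(1+K2*(K3+K4))], K5, K6, K7 - this is the overall T(s), already in the required normalized form

Answer: (6*s + 3)/(6*s^6 - 25*s^5 + 21*s^4 + 25*s^3 - 31*s^2 + 4)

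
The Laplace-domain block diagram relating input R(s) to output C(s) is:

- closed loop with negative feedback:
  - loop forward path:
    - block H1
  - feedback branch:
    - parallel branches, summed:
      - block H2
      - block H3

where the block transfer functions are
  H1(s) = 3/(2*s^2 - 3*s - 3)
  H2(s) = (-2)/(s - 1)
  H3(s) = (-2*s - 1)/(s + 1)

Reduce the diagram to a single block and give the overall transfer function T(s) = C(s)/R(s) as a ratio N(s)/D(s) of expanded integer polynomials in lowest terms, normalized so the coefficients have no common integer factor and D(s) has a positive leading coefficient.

[1] parallel reduction of H2, H3 -> (-2*s^2 - s - 1)/(s^2 - 1)
[2] feedback reduction of H1, (H2+H3); the result is T(s) itself (integer coefficients, no common factor, positive leading denominator coefficient)

Hence the answer: (3*s^2 - 3)/(2*s^4 - 3*s^3 - 11*s^2)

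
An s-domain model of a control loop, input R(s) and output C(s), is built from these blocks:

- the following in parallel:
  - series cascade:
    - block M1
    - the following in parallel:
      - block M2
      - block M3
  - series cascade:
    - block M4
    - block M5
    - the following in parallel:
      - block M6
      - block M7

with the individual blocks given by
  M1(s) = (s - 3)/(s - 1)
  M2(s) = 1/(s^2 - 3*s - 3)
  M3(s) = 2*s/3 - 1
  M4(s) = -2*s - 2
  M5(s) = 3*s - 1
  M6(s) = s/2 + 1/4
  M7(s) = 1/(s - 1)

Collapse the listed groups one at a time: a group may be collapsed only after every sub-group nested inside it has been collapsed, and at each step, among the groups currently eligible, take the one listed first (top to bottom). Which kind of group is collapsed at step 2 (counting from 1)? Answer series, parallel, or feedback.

Step 1. parallel reduction of M2, M3
Step 2. combine M1, (M2+M3) in series
Step 3. sum the parallel branches M6, M7
Step 4. multiply M4, M5, (M6+M7) (series)
Step 5. parallel reduction of (M1*(M2+M3)), (M4*M5*(M6+M7))
The group at step 2 is a series group.

Final answer: series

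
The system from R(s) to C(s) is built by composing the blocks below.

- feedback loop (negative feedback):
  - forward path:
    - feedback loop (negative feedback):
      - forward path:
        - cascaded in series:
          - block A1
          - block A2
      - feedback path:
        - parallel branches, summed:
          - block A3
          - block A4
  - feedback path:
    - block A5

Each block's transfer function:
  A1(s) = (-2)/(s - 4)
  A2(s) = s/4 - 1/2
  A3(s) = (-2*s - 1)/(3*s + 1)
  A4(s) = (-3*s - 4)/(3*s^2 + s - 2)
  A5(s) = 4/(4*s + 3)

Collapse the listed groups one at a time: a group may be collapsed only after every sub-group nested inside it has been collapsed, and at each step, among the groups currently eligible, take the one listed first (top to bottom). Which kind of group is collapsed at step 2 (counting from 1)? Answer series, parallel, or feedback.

The answer is parallel.

Reasoning:
Step 1: combine A1, A2 in series
Step 2: sum the parallel branches A3, A4
Step 3: feedback reduction of (A1*A2), (A3+A4)
Step 4: close the feedback loop around [(A1*A2)/(1+(A1*A2)*(A3+A4))], A5
Step 2: parallel.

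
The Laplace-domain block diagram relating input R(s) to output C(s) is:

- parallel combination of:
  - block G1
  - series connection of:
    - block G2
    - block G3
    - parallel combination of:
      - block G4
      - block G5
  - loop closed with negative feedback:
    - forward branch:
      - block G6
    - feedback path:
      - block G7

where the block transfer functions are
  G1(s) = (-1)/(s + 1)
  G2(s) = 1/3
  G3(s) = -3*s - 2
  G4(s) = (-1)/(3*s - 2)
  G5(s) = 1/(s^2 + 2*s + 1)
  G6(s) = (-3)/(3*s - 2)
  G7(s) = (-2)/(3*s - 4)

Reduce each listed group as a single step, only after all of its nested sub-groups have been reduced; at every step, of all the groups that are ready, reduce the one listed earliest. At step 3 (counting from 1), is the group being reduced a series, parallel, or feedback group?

Answer: feedback

Working:
1. sum the parallel branches G4, G5
2. reduce the series chain G2, G3, (G4+G5)
3. close the feedback loop around G6, G7
4. parallel reduction of G1, (G2*G3*(G4+G5)), [G6/(1+G6*G7)]
The group at step 3 is a feedback group.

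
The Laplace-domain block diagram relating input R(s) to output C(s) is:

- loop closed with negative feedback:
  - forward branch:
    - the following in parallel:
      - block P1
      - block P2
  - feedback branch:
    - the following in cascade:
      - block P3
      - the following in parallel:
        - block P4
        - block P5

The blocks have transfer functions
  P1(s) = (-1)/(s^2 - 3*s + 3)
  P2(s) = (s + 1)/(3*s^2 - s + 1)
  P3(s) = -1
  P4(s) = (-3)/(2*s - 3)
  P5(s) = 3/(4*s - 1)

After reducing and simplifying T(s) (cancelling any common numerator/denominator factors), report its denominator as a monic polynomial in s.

Step 1 - combine P1, P2 in parallel; result (s^3 - 5*s^2 + s + 2)/(3*s^4 - 10*s^3 + 13*s^2 - 6*s + 3)
Step 2 - reduce the parallel group P4, P5; result (-6*s - 6)/(8*s^2 - 14*s + 3)
Step 3 - reduce the series chain P3, (P4+P5); result (6*s + 6)/(8*s^2 - 14*s + 3)
Step 4 - apply the feedback formula to (P1+P2), (P3*(P4+P5)); result (8*s^5 - 54*s^4 + 81*s^3 - 13*s^2 - 25*s + 6)/(24*s^6 - 122*s^5 + 259*s^4 - 284*s^3 + 123*s^2 - 42*s + 21)
That last expression is T(s), already simplified. Scaling its denominator by 1/24 (the reciprocal of the leading coefficient) yields the monic denominator.

Answer: s^6 - 61*s^5/12 + 259*s^4/24 - 71*s^3/6 + 41*s^2/8 - 7*s/4 + 7/8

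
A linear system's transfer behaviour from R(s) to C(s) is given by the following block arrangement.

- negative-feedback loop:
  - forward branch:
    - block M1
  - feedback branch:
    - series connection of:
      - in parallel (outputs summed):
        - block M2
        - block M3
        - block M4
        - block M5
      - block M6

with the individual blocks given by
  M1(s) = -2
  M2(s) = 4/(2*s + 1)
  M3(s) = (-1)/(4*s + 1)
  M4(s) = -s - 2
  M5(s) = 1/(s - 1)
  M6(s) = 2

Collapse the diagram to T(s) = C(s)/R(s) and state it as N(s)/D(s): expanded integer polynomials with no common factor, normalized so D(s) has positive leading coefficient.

Reducing step by step:

[1] reduce the parallel group M2, M3, M4, M5; result (-8*s^4 - 14*s^3 + 31*s^2 + 6*s)/(8*s^3 - 2*s^2 - 5*s - 1)
[2] multiply (M2+M3+M4+M5), M6 (series); result (-16*s^4 - 28*s^3 + 62*s^2 + 12*s)/(8*s^3 - 2*s^2 - 5*s - 1)
[3] apply the feedback formula to M1, ((M2+M3+M4+M5)*M6), giving the overall T(s)

Answer: (-16*s^3 + 4*s^2 + 10*s + 2)/(32*s^4 + 64*s^3 - 126*s^2 - 29*s - 1)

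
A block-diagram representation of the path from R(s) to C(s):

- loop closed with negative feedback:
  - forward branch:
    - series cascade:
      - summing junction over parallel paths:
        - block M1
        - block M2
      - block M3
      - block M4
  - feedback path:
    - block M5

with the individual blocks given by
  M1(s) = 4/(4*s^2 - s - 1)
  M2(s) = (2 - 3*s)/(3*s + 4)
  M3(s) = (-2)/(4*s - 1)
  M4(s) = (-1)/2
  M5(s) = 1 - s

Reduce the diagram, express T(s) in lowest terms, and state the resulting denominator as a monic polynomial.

Reducing step by step:

Step 1. combine M1, M2 in parallel, giving (-12*s^3 + 11*s^2 + 13*s + 14)/(12*s^3 + 13*s^2 - 7*s - 4)
Step 2. multiply (M1+M2), M3, M4 (series), giving (-12*s^3 + 11*s^2 + 13*s + 14)/(48*s^4 + 40*s^3 - 41*s^2 - 9*s + 4)
Step 3. reduce the feedback loop with forward ((M1+M2)*M3*M4) and return M5, giving (-12*s^3 + 11*s^2 + 13*s + 14)/(60*s^4 + 17*s^3 - 43*s^2 - 10*s + 18)
That last expression is T(s), already simplified. Scaling its denominator by 1/60 (the reciprocal of the leading coefficient) yields the monic denominator.

Answer: s^4 + 17*s^3/60 - 43*s^2/60 - s/6 + 3/10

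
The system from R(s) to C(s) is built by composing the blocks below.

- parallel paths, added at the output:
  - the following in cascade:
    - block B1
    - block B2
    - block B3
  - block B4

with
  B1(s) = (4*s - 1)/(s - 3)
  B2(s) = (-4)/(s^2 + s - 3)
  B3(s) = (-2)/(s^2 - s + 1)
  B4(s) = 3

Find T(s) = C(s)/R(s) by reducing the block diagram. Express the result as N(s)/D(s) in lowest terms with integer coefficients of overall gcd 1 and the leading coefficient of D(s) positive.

Step 1. reduce the series chain B1, B2, B3 -> (32*s - 8)/(s^5 - 3*s^4 - 3*s^3 + 13*s^2 - 15*s + 9)
Step 2. reduce the parallel group (B1*B2*B3), B4 - this is the overall T(s), already in the required normalized form

Answer: (3*s^5 - 9*s^4 - 9*s^3 + 39*s^2 - 13*s + 19)/(s^5 - 3*s^4 - 3*s^3 + 13*s^2 - 15*s + 9)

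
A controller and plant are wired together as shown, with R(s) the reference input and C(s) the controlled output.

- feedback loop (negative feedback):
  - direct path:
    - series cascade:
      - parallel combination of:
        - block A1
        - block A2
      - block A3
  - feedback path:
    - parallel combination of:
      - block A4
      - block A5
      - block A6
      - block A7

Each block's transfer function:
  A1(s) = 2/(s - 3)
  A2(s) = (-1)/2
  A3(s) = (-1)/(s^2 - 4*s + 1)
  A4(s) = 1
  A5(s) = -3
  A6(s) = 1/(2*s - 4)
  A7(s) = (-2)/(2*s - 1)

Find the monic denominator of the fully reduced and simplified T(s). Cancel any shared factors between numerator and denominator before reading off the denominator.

The answer is s^5 - 19*s^4/2 + 61*s^3/2 - 133*s^2/4 + 37*s/8 - 17/8.

Reasoning:
Step 1. combine A1, A2 in parallel gives (7 - s)/(2*s - 6)
Step 2. cascade (A1+A2), A3 gives (s - 7)/(2*s^3 - 14*s^2 + 26*s - 6)
Step 3. add A4, A5, A6, A7 (parallel) gives (-8*s^2 + 18*s - 1)/(4*s^2 - 10*s + 4)
Step 4. reduce the feedback loop with forward ((A1+A2)*A3) and return (A4+A5+A6+A7) gives (4*s^3 - 38*s^2 + 74*s - 28)/(8*s^5 - 76*s^4 + 244*s^3 - 266*s^2 + 37*s - 17)
T(s) is the step-4 result (common factors already cancelled). Leading coefficient of the denominator: 8. Divide through by 8 for the monic polynomial.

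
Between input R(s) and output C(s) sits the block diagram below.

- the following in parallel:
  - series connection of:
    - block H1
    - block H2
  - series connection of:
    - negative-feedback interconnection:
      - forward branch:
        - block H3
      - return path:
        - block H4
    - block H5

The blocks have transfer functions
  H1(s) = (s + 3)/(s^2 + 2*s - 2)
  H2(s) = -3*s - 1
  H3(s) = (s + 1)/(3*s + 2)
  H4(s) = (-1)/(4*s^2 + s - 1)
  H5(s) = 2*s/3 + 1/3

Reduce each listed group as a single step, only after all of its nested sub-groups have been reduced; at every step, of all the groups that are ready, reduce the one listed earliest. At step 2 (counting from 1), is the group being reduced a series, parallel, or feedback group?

Step 1. reduce the series chain H1, H2
Step 2. collapse the loop (H3 forward, H4 return)
Step 3. combine [H3/(1+H3*H4)], H5 in series
Step 4. add (H1*H2), ([H3/(1+H3*H4)]*H5) (parallel)
Step 2 collapses a feedback group.

Hence the answer: feedback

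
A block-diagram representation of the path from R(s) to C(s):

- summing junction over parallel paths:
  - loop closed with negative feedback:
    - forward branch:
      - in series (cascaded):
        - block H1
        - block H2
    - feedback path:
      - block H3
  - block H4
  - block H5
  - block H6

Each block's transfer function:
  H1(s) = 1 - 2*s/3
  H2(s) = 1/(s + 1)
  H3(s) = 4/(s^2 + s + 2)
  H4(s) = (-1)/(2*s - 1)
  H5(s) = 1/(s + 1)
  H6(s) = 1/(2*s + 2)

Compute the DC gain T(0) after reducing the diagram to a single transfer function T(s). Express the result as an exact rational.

First reduce the diagram to T(s).

(1) reduce the series chain H1, H2 -> (3 - 2*s)/(3*s + 3)
(2) reduce the feedback loop with forward (H1*H2) and return H3 -> (-2*s^3 + s^2 - s + 6)/(3*s^3 + 6*s^2 + s + 18)
(3) parallel reduction of [(H1*H2)/(1+(H1*H2)*H3)], H4, H5, H6 -> (-8*s^5 + 12*s^4 + 11*s^3 - 6*s^2 + 81*s - 102)/(12*s^5 + 30*s^4 + 10*s^3 + 62*s^2 + 34*s - 36)
Step 3 gives the overall T(s). Then T(0) = -102/(-36) = 17/6.

Answer: 17/6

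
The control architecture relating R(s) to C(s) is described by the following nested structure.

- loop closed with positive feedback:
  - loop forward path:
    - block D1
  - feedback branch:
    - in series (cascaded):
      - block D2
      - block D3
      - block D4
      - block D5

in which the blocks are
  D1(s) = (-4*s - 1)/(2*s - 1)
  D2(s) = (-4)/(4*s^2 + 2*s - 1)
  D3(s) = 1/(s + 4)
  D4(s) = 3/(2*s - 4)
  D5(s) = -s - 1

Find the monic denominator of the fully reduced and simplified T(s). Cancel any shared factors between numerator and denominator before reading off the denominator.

1. cascade D2, D3, D4, D5 = (6*s + 6)/(4*s^4 + 10*s^3 - 29*s^2 - 18*s + 8)
2. feedback reduction of D1, (D2*D3*D4*D5) = (-16*s^5 - 44*s^4 + 106*s^3 + 101*s^2 - 14*s - 8)/(8*s^5 + 16*s^4 - 68*s^3 + 17*s^2 + 64*s - 2)
The result of step 2 is T(s) in lowest terms. Its denominator has leading coefficient 8; dividing the denominator through by 8 makes it monic.

Final answer: s^5 + 2*s^4 - 17*s^3/2 + 17*s^2/8 + 8*s - 1/4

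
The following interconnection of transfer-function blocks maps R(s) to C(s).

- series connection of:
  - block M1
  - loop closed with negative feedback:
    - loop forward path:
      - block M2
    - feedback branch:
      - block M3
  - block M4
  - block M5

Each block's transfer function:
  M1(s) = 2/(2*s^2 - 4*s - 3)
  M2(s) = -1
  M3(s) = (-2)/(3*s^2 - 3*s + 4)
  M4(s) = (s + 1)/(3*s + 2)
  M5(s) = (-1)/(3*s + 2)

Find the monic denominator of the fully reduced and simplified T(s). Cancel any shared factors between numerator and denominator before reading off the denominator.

Step 1 - feedback reduction of M2, M3, giving (-3*s^2 + 3*s - 4)/(3*s^2 - 3*s + 6)
Step 2 - cascade M1, [M2/(1+M2*M3)], M4, M5, giving (6*s^3 + 2*s + 8)/(54*s^6 - 90*s^5 - 57*s^4 - 27*s^3 - 282*s^2 - 276*s - 72)
Step 2 gives the fully reduced T(s), with no common factor left to cancel. The denominator's leading coefficient is 54, so divide each of its coefficients by 54 to get the monic form.

Hence the answer: s^6 - 5*s^5/3 - 19*s^4/18 - s^3/2 - 47*s^2/9 - 46*s/9 - 4/3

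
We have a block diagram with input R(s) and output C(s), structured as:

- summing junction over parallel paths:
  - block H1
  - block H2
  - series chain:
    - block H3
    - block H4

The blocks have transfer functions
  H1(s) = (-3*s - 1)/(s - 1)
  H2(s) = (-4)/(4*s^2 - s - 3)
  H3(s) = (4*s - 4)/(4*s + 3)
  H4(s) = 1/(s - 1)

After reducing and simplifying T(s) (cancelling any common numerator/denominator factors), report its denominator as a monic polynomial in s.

Answer: s^2 - s/4 - 3/4

Working:
(1) multiply H3, H4 (series), giving 4/(4*s + 3)
(2) reduce the parallel group H1, H2, (H3*H4), giving (-12*s^2 - 9*s - 11)/(4*s^2 - s - 3)
T(s) is the step-2 result (common factors already cancelled). Leading coefficient of the denominator: 4. Divide through by 4 for the monic polynomial.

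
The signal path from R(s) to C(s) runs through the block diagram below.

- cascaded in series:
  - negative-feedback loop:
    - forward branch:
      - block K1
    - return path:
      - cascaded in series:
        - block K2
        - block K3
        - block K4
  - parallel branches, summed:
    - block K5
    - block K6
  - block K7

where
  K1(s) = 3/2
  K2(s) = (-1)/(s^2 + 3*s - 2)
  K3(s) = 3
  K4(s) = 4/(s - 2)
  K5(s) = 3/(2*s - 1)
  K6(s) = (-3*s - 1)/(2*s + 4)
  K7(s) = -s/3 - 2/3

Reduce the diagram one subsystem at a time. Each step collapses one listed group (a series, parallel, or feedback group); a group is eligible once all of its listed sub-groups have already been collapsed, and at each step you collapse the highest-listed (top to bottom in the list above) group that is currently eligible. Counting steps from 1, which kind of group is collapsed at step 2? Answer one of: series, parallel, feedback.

The answer is feedback.

Reasoning:
Step 1: reduce the series chain K2, K3, K4
Step 2: apply the feedback formula to K1, (K2*K3*K4)
Step 3: parallel reduction of K5, K6
Step 4: cascade [K1/(1+K1*(K2*K3*K4))], (K5+K6), K7
Step 2: feedback.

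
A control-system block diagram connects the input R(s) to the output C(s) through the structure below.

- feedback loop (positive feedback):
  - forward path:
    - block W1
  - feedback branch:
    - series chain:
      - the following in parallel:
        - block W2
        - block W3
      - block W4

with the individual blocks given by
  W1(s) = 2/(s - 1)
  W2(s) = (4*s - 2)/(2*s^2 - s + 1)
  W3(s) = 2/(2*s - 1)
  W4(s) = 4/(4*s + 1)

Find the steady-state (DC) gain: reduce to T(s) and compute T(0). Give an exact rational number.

Step 1. reduce the parallel group W2, W3, giving (12*s^2 - 10*s + 4)/(4*s^3 - 4*s^2 + 3*s - 1)
Step 2. cascade (W2+W3), W4, giving (48*s^2 - 40*s + 16)/(16*s^4 - 12*s^3 + 8*s^2 - s - 1)
Step 3. feedback reduction of W1, ((W2+W3)*W4), giving (32*s^4 - 24*s^3 + 16*s^2 - 2*s - 2)/(16*s^5 - 28*s^4 + 20*s^3 - 105*s^2 + 80*s - 31)
That last expression is T(s); at s = 0 only the constant terms survive, so T(0) = -2/(-31) = 2/31.

Hence the answer: 2/31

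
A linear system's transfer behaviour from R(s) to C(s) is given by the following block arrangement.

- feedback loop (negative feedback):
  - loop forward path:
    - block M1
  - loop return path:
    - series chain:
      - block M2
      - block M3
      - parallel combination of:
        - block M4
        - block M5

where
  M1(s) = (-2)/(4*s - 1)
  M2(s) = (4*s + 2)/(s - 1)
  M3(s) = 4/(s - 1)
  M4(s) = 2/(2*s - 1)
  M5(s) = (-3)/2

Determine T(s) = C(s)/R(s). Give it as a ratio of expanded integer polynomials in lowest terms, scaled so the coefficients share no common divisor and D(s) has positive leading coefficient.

First reduce the diagram to T(s).

[1] parallel reduction of M4, M5 gives (7 - 6*s)/(4*s - 2)
[2] series reduction of M2, M3, (M4+M5) gives (-48*s^2 + 32*s + 28)/(2*s^3 - 5*s^2 + 4*s - 1)
[3] reduce the feedback loop with forward M1 and return (M2*M3*(M4+M5)), giving the overall T(s)

Answer: (-4*s^3 + 10*s^2 - 8*s + 2)/(8*s^4 - 22*s^3 + 117*s^2 - 72*s - 55)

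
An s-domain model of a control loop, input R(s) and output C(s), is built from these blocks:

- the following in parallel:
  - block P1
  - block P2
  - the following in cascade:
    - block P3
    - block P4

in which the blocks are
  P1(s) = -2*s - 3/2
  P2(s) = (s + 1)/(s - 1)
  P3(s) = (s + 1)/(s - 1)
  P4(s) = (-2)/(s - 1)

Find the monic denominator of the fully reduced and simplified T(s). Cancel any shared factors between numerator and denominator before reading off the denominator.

Step 1. combine P3, P4 in series: (-2*s - 2)/(s^2 - 2*s + 1)
Step 2. reduce the parallel group P1, P2, (P3*P4): (-4*s^3 + 7*s^2 - 2*s - 9)/(2*s^2 - 4*s + 2)
Step 2 gives the fully reduced T(s), with no common factor left to cancel. The denominator's leading coefficient is 2, so divide each of its coefficients by 2 to get the monic form.

Final answer: s^2 - 2*s + 1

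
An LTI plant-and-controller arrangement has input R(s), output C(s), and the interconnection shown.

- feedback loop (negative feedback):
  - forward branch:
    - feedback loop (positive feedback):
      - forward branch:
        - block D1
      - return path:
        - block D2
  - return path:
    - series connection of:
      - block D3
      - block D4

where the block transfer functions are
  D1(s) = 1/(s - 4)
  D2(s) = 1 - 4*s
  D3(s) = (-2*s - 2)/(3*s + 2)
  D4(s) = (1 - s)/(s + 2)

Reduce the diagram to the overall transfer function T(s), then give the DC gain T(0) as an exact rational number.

Answer: -2/11

Working:
(1) collapse the loop (D1 forward, D2 return) = 1/(5*s - 5)
(2) reduce the series chain D3, D4 = (2*s^2 - 2)/(3*s^2 + 8*s + 4)
(3) feedback reduction of [D1/(1-D1*D2)], (D3*D4) = (3*s^2 + 8*s + 4)/(15*s^3 + 27*s^2 - 20*s - 22)
DC gain: substitute s = 0 into T(s) from step 3: T(0) = 4/(-22) = -2/11.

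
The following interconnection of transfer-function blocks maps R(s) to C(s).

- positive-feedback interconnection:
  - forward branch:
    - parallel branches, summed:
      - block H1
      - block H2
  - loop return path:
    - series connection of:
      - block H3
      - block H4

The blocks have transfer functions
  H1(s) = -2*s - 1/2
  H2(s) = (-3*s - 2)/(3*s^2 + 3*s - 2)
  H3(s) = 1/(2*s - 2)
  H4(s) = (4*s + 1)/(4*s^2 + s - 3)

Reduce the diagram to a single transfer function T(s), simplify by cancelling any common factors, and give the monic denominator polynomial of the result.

Answer: s^5 + 5*s^4/4 - 11*s^3/12 + 31*s^2/48 + 77*s/48 - 11/24

Working:
Step 1: sum the parallel branches H1, H2, giving (-12*s^3 - 15*s^2 - s - 2)/(6*s^2 + 6*s - 4)
Step 2: multiply H3, H4 (series), giving (4*s + 1)/(8*s^3 - 6*s^2 - 8*s + 6)
Step 3: apply the feedback formula to (H1+H2), (H3*H4), giving (-96*s^6 - 48*s^5 + 178*s^4 + 38*s^3 - 70*s^2 + 10*s - 12)/(48*s^5 + 60*s^4 - 44*s^3 + 31*s^2 + 77*s - 22)
No further cancellation is possible in the step-3 result, so that is T(s). Its denominator becomes monic after dividing by the leading coefficient 48.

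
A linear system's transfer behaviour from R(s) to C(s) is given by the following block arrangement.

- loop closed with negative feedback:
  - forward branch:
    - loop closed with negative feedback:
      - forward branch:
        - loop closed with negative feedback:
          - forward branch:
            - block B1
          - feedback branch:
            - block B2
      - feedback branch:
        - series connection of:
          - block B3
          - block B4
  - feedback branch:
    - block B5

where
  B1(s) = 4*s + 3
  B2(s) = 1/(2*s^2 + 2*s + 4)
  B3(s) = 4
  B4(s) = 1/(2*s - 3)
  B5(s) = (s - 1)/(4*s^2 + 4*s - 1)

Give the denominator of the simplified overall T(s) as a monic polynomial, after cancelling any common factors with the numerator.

Step 1. reduce the feedback loop with forward B1 and return B2 = (8*s^3 + 14*s^2 + 22*s + 12)/(2*s^2 + 6*s + 7)
Step 2. multiply B3, B4 (series) = 4/(2*s - 3)
Step 3. apply the feedback formula to [B1/(1+B1*B2)], (B3*B4) = (16*s^4 + 4*s^3 + 2*s^2 - 42*s - 36)/(36*s^3 + 62*s^2 + 84*s + 27)
Step 4. feedback reduction of [[B1/(1+B1*B2)]/(1+[B1/(1+B1*B2)]*(B3*B4))], B5 = (64*s^6 + 80*s^5 + 8*s^4 - 164*s^3 - 314*s^2 - 102*s + 36)/(160*s^5 + 380*s^4 + 546*s^3 + 338*s^2 + 30*s + 9)
Step 4 gives the fully reduced T(s), with no common factor left to cancel. The denominator's leading coefficient is 160, so divide each of its coefficients by 160 to get the monic form.

Hence the answer: s^5 + 19*s^4/8 + 273*s^3/80 + 169*s^2/80 + 3*s/16 + 9/160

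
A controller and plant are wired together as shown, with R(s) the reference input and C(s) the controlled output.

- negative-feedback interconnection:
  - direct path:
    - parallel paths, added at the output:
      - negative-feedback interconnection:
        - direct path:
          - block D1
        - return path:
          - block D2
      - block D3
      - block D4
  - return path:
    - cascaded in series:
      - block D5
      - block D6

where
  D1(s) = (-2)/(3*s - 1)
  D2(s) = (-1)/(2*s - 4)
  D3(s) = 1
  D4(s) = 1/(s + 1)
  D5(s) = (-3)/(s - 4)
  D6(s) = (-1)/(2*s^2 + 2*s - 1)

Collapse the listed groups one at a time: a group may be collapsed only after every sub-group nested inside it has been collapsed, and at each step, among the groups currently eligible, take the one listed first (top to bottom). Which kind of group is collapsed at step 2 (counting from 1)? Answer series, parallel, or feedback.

Answer: parallel

Working:
(1) feedback reduction of D1, D2
(2) combine [D1/(1+D1*D2)], D3, D4 in parallel
(3) reduce the series chain D5, D6
(4) collapse the loop (([D1/(1+D1*D2)]+D3+D4) forward, (D5*D6) return)
Step 2 collapses a parallel group.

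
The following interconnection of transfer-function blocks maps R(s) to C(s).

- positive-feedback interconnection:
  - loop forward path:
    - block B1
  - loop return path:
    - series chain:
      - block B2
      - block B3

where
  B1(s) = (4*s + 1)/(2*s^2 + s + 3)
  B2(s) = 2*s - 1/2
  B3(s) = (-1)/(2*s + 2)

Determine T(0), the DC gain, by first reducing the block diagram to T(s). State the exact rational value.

1. combine B2, B3 in series gives (1 - 4*s)/(4*s + 4)
2. apply the feedback formula to B1, (B2*B3) gives (16*s^2 + 20*s + 4)/(8*s^3 + 28*s^2 + 16*s + 11)
That last expression is T(s); at s = 0 only the constant terms survive, so T(0) = 4/11.

Hence the answer: 4/11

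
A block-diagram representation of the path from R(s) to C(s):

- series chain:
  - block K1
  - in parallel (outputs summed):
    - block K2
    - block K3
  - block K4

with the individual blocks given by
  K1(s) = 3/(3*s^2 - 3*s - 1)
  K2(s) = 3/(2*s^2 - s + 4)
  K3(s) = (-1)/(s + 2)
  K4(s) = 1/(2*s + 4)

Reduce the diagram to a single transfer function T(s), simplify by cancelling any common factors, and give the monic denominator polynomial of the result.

Step 1: combine K2, K3 in parallel, giving (-2*s^2 + 4*s + 2)/(2*s^3 + 3*s^2 + 2*s + 8)
Step 2: series reduction of K1, (K2+K3), K4, giving (-3*s^2 + 6*s + 3)/(6*s^6 + 15*s^5 + s^4 + 5*s^3 + 4*s^2 - 60*s - 16)
That last expression is T(s), already simplified. Scaling its denominator by 1/6 (the reciprocal of the leading coefficient) yields the monic denominator.

Hence the answer: s^6 + 5*s^5/2 + s^4/6 + 5*s^3/6 + 2*s^2/3 - 10*s - 8/3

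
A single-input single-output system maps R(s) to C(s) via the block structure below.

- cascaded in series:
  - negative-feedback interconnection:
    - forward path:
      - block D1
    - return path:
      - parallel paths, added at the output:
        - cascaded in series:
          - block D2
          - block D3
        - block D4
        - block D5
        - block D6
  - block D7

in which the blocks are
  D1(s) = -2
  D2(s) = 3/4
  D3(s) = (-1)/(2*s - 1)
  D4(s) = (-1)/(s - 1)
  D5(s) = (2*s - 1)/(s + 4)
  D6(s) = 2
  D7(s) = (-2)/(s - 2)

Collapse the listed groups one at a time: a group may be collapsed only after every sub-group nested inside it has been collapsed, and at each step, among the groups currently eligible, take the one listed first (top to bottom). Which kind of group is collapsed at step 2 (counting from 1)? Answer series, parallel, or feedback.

Step 1 - multiply D2, D3 (series)
Step 2 - sum the parallel branches (D2*D3), D4, D5, D6
Step 3 - reduce the feedback loop with forward D1 and return ((D2*D3)+D4+D5+D6)
Step 4 - cascade [D1/(1+D1*((D2*D3)+D4+D5+D6))], D7
The group at step 2 is a parallel group.

Answer: parallel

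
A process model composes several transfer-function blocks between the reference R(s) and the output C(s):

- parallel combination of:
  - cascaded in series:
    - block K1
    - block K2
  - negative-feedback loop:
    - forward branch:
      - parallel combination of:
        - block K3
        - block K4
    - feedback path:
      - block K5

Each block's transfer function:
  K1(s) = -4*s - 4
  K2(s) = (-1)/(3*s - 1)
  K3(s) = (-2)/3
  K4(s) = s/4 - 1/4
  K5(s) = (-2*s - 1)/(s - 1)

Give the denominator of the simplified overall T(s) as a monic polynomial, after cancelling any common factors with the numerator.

1. combine K1, K2 in series = (4*s + 4)/(3*s - 1)
2. combine K3, K4 in parallel = s/4 - 11/12
3. feedback reduction of (K3+K4), K5 = (-3*s^2 + 14*s - 11)/(6*s^2 - 31*s + 1)
4. add (K1*K2), [(K3+K4)/(1+(K3+K4)*K5)] (parallel) = (15*s^3 - 55*s^2 - 167*s + 15)/(18*s^3 - 99*s^2 + 34*s - 1)
No further cancellation is possible in the step-4 result, so that is T(s). Its denominator becomes monic after dividing by the leading coefficient 18.

Answer: s^3 - 11*s^2/2 + 17*s/9 - 1/18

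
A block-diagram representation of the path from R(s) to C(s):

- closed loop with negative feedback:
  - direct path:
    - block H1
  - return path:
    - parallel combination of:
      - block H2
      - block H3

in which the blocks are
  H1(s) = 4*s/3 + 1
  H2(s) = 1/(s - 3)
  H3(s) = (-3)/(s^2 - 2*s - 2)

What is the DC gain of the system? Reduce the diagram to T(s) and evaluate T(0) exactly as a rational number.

(1) combine H2, H3 in parallel, giving (s^2 - 5*s + 7)/(s^3 - 5*s^2 + 4*s + 6)
(2) collapse the loop (H1 forward, (H2+H3) return), giving (4*s^4 - 17*s^3 + s^2 + 36*s + 18)/(7*s^3 - 32*s^2 + 25*s + 39)
Evaluating the step-2 result (the overall T(s)) at s = 0 gives T(0) = 18/39 = 6/13.

Final answer: 6/13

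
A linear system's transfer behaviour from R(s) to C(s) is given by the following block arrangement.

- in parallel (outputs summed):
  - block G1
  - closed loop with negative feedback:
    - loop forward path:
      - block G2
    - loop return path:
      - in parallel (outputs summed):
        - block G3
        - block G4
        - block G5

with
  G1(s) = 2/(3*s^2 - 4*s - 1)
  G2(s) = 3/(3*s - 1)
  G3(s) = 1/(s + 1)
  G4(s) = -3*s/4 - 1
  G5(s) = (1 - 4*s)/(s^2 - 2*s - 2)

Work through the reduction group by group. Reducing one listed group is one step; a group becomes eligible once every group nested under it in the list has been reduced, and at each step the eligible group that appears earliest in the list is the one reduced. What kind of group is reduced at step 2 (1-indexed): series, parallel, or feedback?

The answer is feedback.

Reasoning:
(1) combine G3, G4, G5 in parallel
(2) apply the feedback formula to G2, (G3+G4+G5)
(3) reduce the parallel group G1, [G2/(1+G2*(G3+G4+G5))]
Step 2 collapses a feedback group.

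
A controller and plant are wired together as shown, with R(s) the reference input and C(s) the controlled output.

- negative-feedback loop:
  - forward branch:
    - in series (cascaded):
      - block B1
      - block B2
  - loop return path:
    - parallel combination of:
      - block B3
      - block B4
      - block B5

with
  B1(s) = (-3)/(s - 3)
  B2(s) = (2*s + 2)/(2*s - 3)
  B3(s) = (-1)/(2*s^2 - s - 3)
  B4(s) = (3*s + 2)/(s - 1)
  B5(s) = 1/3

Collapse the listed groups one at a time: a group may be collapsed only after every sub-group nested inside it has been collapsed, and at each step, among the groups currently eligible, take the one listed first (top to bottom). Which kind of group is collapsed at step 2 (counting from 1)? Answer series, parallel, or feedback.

1. series reduction of B1, B2
2. parallel reduction of B3, B4, B5
3. feedback reduction of (B1*B2), (B3+B4+B5)
Step 2 collapses a parallel group.

Hence the answer: parallel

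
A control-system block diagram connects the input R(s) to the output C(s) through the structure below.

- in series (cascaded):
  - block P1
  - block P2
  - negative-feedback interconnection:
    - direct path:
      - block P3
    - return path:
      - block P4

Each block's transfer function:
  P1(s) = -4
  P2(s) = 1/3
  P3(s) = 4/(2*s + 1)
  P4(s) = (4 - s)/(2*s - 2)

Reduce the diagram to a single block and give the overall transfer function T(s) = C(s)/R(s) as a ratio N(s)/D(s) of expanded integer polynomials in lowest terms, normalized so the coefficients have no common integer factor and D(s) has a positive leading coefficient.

1. reduce the feedback loop with forward P3 and return P4; result (4*s - 4)/(2*s^2 - 3*s + 7)
2. combine P1, P2, [P3/(1+P3*P4)] in series; the result is T(s) itself (integer coefficients, no common factor, positive leading denominator coefficient)

Answer: (16 - 16*s)/(6*s^2 - 9*s + 21)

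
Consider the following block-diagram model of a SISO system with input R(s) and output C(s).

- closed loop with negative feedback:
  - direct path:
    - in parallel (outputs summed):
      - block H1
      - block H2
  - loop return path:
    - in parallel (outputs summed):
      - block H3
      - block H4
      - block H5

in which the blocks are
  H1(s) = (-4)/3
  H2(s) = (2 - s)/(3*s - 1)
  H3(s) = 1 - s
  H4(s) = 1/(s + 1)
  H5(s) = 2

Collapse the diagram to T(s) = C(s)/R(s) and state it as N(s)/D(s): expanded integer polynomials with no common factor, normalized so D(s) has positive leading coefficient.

Reducing step by step:

Step 1. parallel reduction of H1, H2 gives (10 - 15*s)/(9*s - 3)
Step 2. combine H3, H4, H5 in parallel gives (-s^2 + 2*s + 4)/(s + 1)
Step 3. apply the feedback formula to (H1+H2), (H3+H4+H5); the result is T(s) itself (integer coefficients, no common factor, positive leading denominator coefficient)

Answer: (-15*s^2 - 5*s + 10)/(15*s^3 - 31*s^2 - 34*s + 37)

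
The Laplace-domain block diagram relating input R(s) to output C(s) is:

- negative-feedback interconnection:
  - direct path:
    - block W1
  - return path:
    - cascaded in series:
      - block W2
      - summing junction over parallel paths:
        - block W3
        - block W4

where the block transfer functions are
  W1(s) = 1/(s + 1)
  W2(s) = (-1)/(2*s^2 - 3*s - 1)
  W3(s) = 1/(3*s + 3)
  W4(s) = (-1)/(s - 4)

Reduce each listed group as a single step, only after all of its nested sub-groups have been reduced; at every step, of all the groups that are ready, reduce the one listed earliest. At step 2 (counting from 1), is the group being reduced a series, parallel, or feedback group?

The answer is series.

Reasoning:
Step 1. sum the parallel branches W3, W4
Step 2. reduce the series chain W2, (W3+W4)
Step 3. feedback reduction of W1, (W2*(W3+W4))
At step 2 the group reduced is series.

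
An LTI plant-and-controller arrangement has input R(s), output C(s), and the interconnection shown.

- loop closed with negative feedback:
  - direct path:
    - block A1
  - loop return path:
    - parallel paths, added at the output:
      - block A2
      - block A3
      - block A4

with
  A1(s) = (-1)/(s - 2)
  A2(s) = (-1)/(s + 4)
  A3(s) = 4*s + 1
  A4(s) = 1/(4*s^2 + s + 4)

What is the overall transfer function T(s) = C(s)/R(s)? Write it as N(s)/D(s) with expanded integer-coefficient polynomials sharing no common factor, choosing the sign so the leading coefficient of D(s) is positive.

Answer: (4*s^3 + 17*s^2 + 8*s + 16)/(12*s^4 + 63*s^3 + 71*s^2 + 72*s + 48)

Working:
Step 1: sum the parallel branches A2, A3, A4 gives (16*s^4 + 72*s^3 + 45*s^2 + 72*s + 16)/(4*s^3 + 17*s^2 + 8*s + 16)
Step 2: feedback reduction of A1, (A2+A3+A4), giving the overall T(s)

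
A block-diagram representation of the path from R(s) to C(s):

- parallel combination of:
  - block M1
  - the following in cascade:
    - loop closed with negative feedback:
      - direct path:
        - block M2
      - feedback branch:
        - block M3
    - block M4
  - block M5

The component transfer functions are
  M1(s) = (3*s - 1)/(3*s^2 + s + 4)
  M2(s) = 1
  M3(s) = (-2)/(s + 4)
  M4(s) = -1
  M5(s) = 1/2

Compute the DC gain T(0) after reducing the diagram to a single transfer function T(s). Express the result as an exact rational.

Step 1: close the feedback loop around M2, M3 gives (s + 4)/(s + 2)
Step 2: reduce the series chain [M2/(1+M2*M3)], M4 gives (-s - 4)/(s + 2)
Step 3: reduce the parallel group M1, ([M2/(1+M2*M3)]*M4), M5 gives (-3*s^3 - 13*s^2 - 28)/(6*s^3 + 14*s^2 + 12*s + 16)
The step-3 result is T(s). Setting s = 0: T(0) = -28/16 = -7/4.

Final answer: -7/4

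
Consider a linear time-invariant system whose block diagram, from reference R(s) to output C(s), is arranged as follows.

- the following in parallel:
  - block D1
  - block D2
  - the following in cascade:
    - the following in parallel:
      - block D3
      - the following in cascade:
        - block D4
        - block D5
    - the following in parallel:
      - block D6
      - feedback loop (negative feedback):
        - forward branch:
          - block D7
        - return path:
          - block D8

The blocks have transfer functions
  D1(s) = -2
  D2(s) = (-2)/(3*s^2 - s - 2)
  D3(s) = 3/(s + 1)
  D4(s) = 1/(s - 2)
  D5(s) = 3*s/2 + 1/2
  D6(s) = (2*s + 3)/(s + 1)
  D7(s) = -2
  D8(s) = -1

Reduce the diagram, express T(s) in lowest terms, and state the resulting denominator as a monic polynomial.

Step 1: cascade D4, D5; result (3*s + 1)/(2*s - 4)
Step 2: sum the parallel branches D3, (D4*D5); result (3*s^2 + 10*s - 11)/(2*s^2 - 2*s - 4)
Step 3: feedback reduction of D7, D8; result (-2)/3
Step 4: parallel reduction of D6, [D7/(1+D7*D8)]; result (4*s + 7)/(3*s + 3)
Step 5: series reduction of (D3+(D4*D5)), (D6+[D7/(1+D7*D8)]); result (12*s^3 + 61*s^2 + 26*s - 77)/(6*s^3 - 18*s - 12)
Step 6: parallel reduction of D1, D2, ((D3+(D4*D5))*(D6+[D7/(1+D7*D8)])); result (183*s^4 + 113*s^3 - 343*s^2 - 35*s + 130)/(18*s^5 - 6*s^4 - 66*s^3 - 18*s^2 + 48*s + 24)
T(s) is the step-6 result (common factors already cancelled). Leading coefficient of the denominator: 18. Divide through by 18 for the monic polynomial.

Hence the answer: s^5 - s^4/3 - 11*s^3/3 - s^2 + 8*s/3 + 4/3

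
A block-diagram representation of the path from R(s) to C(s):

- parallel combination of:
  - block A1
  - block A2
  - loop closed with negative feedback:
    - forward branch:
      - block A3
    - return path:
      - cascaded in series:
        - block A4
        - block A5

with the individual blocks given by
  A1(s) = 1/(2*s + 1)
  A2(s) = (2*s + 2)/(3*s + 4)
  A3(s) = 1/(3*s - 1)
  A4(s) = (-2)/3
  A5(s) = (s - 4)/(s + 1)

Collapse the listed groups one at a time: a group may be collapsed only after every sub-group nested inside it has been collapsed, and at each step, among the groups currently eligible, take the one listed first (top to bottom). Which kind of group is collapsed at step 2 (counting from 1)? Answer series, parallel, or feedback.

The answer is feedback.

Reasoning:
Step 1. series reduction of A4, A5
Step 2. apply the feedback formula to A3, (A4*A5)
Step 3. sum the parallel branches A1, A2, [A3/(1+A3*(A4*A5))]
So the answer for step 2 is feedback.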